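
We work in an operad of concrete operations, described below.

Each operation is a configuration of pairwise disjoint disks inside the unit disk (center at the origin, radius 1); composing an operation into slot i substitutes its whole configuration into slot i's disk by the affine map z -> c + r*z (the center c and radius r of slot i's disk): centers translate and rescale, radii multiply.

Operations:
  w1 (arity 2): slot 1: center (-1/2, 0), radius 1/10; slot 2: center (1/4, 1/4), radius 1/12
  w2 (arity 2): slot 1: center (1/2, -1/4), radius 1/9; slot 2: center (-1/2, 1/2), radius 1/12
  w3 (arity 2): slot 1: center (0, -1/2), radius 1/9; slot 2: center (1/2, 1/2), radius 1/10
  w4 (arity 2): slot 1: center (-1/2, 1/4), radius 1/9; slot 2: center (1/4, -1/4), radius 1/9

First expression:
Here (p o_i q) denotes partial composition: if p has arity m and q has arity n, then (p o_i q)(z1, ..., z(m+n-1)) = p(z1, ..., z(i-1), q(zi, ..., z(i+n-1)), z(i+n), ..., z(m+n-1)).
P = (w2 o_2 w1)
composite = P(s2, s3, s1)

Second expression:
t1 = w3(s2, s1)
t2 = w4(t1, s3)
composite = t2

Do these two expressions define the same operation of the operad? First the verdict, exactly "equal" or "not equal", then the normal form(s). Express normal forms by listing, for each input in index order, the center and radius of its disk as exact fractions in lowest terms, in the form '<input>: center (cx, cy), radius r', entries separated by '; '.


not equal; first: s1: center (-23/48, 25/48), radius 1/144; s2: center (1/2, -1/4), radius 1/9; s3: center (-13/24, 1/2), radius 1/120; second: s1: center (-4/9, 11/36), radius 1/90; s2: center (-1/2, 7/36), radius 1/81; s3: center (1/4, -1/4), radius 1/9


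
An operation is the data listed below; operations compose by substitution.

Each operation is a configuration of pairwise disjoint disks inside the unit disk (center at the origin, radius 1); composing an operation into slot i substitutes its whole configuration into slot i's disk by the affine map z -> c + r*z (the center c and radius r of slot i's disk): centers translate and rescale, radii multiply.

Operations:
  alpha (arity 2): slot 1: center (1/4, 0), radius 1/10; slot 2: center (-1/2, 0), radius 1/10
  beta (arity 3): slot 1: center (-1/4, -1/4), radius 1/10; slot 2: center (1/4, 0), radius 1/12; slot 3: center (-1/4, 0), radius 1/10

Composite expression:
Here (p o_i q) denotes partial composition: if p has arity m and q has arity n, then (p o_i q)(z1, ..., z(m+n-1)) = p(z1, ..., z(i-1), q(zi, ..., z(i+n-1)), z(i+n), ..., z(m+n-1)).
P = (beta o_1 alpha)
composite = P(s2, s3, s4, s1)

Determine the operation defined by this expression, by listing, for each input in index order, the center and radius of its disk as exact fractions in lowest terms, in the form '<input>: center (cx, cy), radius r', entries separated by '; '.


s1: center (-1/4, 0), radius 1/10; s2: center (-9/40, -1/4), radius 1/100; s3: center (-3/10, -1/4), radius 1/100; s4: center (1/4, 0), radius 1/12

Nesting under beta composes maps z -> c + r*z down each s-path.
input s2: applying the 2 nested substitutions gives center (-9/40, -1/4), radius 1/100
input s3: applying the 2 nested substitutions gives center (-3/10, -1/4), radius 1/100
input s4: applying the 1 nested substitution gives center (1/4, 0), radius 1/12
input s1: applying the 1 nested substitution gives center (-1/4, 0), radius 1/10


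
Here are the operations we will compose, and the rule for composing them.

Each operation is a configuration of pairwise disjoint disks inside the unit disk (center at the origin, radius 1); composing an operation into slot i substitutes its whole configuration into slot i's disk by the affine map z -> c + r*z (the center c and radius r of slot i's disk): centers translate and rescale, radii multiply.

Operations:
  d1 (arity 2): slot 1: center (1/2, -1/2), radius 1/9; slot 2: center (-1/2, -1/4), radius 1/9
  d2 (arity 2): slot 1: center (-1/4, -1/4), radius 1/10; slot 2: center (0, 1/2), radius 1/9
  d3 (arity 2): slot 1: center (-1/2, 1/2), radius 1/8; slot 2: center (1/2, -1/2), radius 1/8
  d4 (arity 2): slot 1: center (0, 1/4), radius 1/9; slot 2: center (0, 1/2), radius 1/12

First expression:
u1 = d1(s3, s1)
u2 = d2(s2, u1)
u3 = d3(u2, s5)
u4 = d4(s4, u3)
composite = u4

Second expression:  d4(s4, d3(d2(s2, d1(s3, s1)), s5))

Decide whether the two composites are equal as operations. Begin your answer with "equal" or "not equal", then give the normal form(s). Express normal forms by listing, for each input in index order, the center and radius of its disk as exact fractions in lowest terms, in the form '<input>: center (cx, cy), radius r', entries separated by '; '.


equal; both compose to s1: center (-73/1728, 1889/3456), radius 1/7776; s2: center (-17/384, 69/128), radius 1/960; s3: center (-71/1728, 59/108), radius 1/7776; s4: center (0, 1/4), radius 1/9; s5: center (1/24, 11/24), radius 1/96

In normal form, the first expression is s1: center (-73/1728, 1889/3456), radius 1/7776; s2: center (-17/384, 69/128), radius 1/960; s3: center (-71/1728, 59/108), radius 1/7776; s4: center (0, 1/4), radius 1/9; s5: center (1/24, 11/24), radius 1/96
In normal form, the second expression is s1: center (-73/1728, 1889/3456), radius 1/7776; s2: center (-17/384, 69/128), radius 1/960; s3: center (-71/1728, 59/108), radius 1/7776; s4: center (0, 1/4), radius 1/9; s5: center (1/24, 11/24), radius 1/96
One common form — equal.


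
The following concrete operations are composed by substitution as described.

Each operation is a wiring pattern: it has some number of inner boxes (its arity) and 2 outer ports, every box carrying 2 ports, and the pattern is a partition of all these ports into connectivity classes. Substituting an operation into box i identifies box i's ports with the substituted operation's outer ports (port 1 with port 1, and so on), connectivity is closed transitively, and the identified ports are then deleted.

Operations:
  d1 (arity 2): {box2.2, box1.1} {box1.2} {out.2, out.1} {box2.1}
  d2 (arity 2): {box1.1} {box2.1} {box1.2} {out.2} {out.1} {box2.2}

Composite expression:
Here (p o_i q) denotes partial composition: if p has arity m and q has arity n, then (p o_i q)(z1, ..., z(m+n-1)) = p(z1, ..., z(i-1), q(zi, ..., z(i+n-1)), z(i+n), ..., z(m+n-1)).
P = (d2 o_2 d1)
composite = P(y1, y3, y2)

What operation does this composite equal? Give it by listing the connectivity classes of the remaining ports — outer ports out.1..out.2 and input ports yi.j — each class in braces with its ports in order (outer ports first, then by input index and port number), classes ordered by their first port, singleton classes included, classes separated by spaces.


{out.1} {out.2} {y1.1} {y1.2} {y2.1} {y2.2, y3.1} {y3.2}

Connectivity passes through glued d2-boundaries; trace each wire chain.
stage d1: inputs (y3, y2), connectivity {out.1, out.2} {y2.1} {y2.2, y3.1} {y3.2}, out.j its boundary
stage d2: inputs (y1, y3, y2), connectivity {out.1} {out.2} {y1.1} {y1.2} {y2.1} {y2.2, y3.1} {y3.2}, out.j its boundary


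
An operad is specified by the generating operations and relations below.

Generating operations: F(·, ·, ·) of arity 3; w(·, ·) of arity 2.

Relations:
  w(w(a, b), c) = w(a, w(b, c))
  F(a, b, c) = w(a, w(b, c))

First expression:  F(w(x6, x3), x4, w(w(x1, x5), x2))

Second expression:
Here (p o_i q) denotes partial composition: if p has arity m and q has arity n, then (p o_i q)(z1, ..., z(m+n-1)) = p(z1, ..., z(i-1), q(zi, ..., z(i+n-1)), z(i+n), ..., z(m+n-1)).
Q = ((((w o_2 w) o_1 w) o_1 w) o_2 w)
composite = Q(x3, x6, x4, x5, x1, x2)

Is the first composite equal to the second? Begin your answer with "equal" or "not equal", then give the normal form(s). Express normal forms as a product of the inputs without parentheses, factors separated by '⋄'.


not equal — first x6 ⋄ x3 ⋄ x4 ⋄ x1 ⋄ x5 ⋄ x2, second x3 ⋄ x6 ⋄ x4 ⋄ x5 ⋄ x1 ⋄ x2

The first expression, normalized: x6 ⋄ x3 ⋄ x4 ⋄ x1 ⋄ x5 ⋄ x2
The second expression, normalized: x3 ⋄ x6 ⋄ x4 ⋄ x5 ⋄ x1 ⋄ x2
Different reductions; not equal.


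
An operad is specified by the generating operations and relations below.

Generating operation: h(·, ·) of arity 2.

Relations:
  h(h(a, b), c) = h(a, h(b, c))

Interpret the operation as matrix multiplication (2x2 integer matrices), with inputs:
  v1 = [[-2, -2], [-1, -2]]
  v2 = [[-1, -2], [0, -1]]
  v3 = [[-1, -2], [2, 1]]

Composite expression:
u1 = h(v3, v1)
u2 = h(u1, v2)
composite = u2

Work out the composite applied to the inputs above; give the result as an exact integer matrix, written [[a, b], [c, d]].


[[-4, -14], [5, 16]]

h(v3, v1) = [[4, 6], [-5, -6]]
h(h(v3, v1), v2) = [[-4, -14], [5, 16]]


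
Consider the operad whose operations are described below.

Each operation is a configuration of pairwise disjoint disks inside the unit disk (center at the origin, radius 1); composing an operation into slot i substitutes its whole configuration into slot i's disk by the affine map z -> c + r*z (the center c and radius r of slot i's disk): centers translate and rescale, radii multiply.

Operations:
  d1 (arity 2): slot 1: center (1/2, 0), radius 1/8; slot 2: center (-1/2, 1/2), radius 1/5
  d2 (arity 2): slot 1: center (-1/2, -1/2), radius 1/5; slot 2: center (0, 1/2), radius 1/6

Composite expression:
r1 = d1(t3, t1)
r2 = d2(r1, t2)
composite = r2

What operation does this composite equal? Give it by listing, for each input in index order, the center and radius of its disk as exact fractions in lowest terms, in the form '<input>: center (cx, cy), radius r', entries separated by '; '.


Nesting under d2 composes maps z -> c + r*z down each t-path.
tracing t3 down its 2-map path: center (-2/5, -1/2), radius 1/40
tracing t1 down its 2-map path: center (-3/5, -2/5), radius 1/25
tracing t2 down its 1-map path: center (0, 1/2), radius 1/6

t1: center (-3/5, -2/5), radius 1/25; t2: center (0, 1/2), radius 1/6; t3: center (-2/5, -1/2), radius 1/40


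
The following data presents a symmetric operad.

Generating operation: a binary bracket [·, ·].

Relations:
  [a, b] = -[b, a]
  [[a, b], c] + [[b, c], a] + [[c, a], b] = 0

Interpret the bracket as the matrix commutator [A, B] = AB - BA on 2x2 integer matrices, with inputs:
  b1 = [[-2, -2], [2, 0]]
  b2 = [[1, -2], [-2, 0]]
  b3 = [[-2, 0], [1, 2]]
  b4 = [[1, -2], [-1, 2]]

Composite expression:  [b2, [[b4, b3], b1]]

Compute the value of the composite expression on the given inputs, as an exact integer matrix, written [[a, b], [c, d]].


[[-12, -32], [26, 12]]

[b4, b3] = [[-2, -8], [5, 2]]
[[b4, b3], b1] = [[-6, -8], [-2, 6]]
[b2, [[b4, b3], b1]] = [[-12, -32], [26, 12]]


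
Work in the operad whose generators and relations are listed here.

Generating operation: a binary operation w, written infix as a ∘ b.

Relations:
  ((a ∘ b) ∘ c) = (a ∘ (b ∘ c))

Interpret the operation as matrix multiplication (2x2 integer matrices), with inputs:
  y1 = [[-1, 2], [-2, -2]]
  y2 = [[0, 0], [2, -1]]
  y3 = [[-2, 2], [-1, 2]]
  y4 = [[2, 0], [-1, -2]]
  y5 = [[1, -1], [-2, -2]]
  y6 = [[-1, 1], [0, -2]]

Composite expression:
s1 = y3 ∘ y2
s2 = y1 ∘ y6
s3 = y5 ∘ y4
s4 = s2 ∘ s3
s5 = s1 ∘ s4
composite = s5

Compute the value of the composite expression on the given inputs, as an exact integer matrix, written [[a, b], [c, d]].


[[48, -96], [48, -96]]

(y3 ∘ y2) = [[4, -2], [4, -2]]
(y1 ∘ y6) = [[1, -5], [2, 2]]
(y5 ∘ y4) = [[3, 2], [-2, 4]]
((y1 ∘ y6) ∘ (y5 ∘ y4)) = [[13, -18], [2, 12]]
((y3 ∘ y2) ∘ ((y1 ∘ y6) ∘ (y5 ∘ y4))) = [[48, -96], [48, -96]]


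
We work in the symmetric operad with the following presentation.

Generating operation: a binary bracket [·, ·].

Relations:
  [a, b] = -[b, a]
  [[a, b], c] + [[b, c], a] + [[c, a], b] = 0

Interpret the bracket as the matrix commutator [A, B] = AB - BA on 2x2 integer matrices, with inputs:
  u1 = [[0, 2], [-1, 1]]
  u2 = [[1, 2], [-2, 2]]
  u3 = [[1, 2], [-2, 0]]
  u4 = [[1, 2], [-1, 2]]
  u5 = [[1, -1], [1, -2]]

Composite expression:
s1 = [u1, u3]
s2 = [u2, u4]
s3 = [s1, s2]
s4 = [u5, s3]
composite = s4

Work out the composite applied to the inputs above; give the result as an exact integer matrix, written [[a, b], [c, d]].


[[-8, 40], [16, 8]]

[u1, u3] = [[-2, -4], [-3, 2]]
[u2, u4] = [[2, 0], [1, -2]]
[[u1, u3], [u2, u4]] = [[-4, 16], [-8, 4]]
[u5, [[u1, u3], [u2, u4]]] = [[-8, 40], [16, 8]]


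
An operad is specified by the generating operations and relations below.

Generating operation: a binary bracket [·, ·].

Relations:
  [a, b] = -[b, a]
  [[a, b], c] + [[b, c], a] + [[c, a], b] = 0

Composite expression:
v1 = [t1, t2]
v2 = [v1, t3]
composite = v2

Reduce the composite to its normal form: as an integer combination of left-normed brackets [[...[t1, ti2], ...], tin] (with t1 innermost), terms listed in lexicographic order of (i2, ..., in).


Expand each bracket as ab - ba; the t1-initial words give the coefficients.
Composite bracket: [[t1, t2], t3]
Each bracket splits as ab - ba, giving 4 signed words (2^2 = 4).
Coefficients come from the t1-initial words:
  the word t1t2t3 carries sign +1 and contributes +[[t1, t2], t3]

[[t1, t2], t3]


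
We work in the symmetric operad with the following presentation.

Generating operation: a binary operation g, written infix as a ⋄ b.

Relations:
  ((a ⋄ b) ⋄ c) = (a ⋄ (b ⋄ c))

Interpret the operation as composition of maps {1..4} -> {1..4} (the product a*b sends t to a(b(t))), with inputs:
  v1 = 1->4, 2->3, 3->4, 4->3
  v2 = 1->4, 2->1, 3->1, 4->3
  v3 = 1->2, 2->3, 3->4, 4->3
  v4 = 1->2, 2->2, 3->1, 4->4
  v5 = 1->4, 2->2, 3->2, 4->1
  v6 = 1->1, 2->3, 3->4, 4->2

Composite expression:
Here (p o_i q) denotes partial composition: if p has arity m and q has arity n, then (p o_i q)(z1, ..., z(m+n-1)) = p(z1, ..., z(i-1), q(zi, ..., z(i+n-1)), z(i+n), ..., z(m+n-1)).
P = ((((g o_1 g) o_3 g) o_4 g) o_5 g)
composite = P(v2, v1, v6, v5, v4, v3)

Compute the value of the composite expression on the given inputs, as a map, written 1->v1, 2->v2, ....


(v2 ⋄ v1) = 1->3, 2->1, 3->3, 4->1
(v4 ⋄ v3) = 1->2, 2->1, 3->4, 4->1
(v5 ⋄ (v4 ⋄ v3)) = 1->2, 2->4, 3->1, 4->4
(v6 ⋄ (v5 ⋄ (v4 ⋄ v3))) = 1->3, 2->2, 3->1, 4->2
((v2 ⋄ v1) ⋄ (v6 ⋄ (v5 ⋄ (v4 ⋄ v3)))) = 1->3, 2->1, 3->3, 4->1

1->3, 2->1, 3->3, 4->1


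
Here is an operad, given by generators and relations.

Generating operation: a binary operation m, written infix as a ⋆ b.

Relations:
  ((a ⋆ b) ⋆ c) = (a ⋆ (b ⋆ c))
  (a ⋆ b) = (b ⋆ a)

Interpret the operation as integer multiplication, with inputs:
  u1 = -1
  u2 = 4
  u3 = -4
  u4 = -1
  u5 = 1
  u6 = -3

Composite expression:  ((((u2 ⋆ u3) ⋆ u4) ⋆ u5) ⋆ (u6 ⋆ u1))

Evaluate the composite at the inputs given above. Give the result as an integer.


(u2 ⋆ u3) = -16
((u2 ⋆ u3) ⋆ u4) = 16
(((u2 ⋆ u3) ⋆ u4) ⋆ u5) = 16
(u6 ⋆ u1) = 3
((((u2 ⋆ u3) ⋆ u4) ⋆ u5) ⋆ (u6 ⋆ u1)) = 48

48


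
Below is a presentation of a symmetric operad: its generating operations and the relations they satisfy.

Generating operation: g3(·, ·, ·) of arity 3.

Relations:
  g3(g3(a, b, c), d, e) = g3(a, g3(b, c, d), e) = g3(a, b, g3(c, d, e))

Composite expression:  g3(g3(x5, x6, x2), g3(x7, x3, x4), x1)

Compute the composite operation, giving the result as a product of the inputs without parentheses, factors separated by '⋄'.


All parenthesizations of g3 agree; list the x-inputs left to right.
g3(x5, x6, x2) reduces to x5 ⋄ x6 ⋄ x2
g3(x7, x3, x4) reduces to x7 ⋄ x3 ⋄ x4
g3(g3(x5, x6, x2), g3(x7, x3, x4), x1) reduces to x5 ⋄ x6 ⋄ x2 ⋄ x7 ⋄ x3 ⋄ x4 ⋄ x1

x5 ⋄ x6 ⋄ x2 ⋄ x7 ⋄ x3 ⋄ x4 ⋄ x1


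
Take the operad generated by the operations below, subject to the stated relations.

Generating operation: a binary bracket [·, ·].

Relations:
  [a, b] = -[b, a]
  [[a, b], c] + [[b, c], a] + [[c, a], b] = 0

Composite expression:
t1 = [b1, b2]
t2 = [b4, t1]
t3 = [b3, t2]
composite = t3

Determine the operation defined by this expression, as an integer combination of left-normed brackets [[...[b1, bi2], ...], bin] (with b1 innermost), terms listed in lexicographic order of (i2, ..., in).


Left-normed coefficients sit on the b1-initial expansion words.
Composite bracket: [b3, [b4, [b1, b2]]]
Each bracket splits as ab - ba, giving 8 signed words (2^3 = 8).
Collect the words opening with b1:
  b1b2b4b3 (sign +1) contributes +[[[b1, b2], b4], b3]

[[[b1, b2], b4], b3]


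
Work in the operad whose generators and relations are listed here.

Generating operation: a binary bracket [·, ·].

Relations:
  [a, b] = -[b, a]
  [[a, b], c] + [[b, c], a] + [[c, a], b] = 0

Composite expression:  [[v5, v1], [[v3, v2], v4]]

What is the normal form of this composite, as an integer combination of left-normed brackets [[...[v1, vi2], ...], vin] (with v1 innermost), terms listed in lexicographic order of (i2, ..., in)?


[[[[v1, v5], v2], v3], v4] - [[[[v1, v5], v3], v2], v4] - [[[[v1, v5], v4], v2], v3] + [[[[v1, v5], v4], v3], v2]

A multilinear Lie element is pinned by v1-initial words (v1 innermost).
Composite bracket: [[v5, v1], [[v3, v2], v4]]
Full expansion: 16 signed words from ab - ba (2^4 = 16).
The v1-initial words carry the normal form:
  from v1v5v2v3v4, sign +1: term +[[[[v1, v5], v2], v3], v4]
  from v1v5v3v2v4, sign -1: term -[[[[v1, v5], v3], v2], v4]
  from v1v5v4v2v3, sign -1: term -[[[[v1, v5], v4], v2], v3]
  from v1v5v4v3v2, sign +1: term +[[[[v1, v5], v4], v3], v2]


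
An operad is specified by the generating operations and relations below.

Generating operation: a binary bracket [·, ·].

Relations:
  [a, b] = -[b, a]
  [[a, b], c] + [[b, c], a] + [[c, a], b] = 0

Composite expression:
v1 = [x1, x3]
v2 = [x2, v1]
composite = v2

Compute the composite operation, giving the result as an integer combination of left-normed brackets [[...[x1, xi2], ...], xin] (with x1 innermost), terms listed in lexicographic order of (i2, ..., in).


-[[x1, x3], x2]

Expand each bracket as ab - ba; the x1-initial words give the coefficients.
Composite bracket: [x2, [x1, x3]]
Each bracket splits as ab - ba, giving 4 signed words (2^2 = 4).
Only words starting with x1 matter:
  x1x3x2 (sign -1) contributes -[[x1, x3], x2]


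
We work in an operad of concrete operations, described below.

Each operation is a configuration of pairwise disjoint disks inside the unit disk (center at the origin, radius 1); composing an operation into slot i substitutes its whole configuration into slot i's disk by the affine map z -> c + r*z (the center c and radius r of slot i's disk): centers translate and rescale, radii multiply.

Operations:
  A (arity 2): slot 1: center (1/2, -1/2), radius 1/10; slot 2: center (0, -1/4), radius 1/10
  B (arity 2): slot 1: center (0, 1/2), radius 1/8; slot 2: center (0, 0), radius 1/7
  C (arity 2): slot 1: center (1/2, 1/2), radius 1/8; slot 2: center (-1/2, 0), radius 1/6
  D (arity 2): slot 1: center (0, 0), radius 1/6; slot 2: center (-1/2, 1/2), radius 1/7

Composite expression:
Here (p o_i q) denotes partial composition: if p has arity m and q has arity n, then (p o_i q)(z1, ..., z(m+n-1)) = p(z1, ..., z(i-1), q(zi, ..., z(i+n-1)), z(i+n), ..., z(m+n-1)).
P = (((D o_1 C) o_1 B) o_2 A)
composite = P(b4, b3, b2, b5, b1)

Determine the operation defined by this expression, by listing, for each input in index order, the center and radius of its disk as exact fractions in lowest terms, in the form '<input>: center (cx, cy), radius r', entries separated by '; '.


b1: center (-1/2, 1/2), radius 1/7; b2: center (1/12, 37/448), radius 1/3360; b3: center (19/224, 55/672), radius 1/3360; b4: center (1/12, 3/32), radius 1/384; b5: center (-1/12, 0), radius 1/36

Nesting under D composes maps z -> c + r*z down each b-path.
b4: after 3 affine steps, its disk has center (1/12, 3/32), radius 1/384
b3: after 4 affine steps, its disk has center (19/224, 55/672), radius 1/3360
b2: after 4 affine steps, its disk has center (1/12, 37/448), radius 1/3360
b5: after 2 affine steps, its disk has center (-1/12, 0), radius 1/36
b1: after 1 affine step, its disk has center (-1/2, 1/2), radius 1/7


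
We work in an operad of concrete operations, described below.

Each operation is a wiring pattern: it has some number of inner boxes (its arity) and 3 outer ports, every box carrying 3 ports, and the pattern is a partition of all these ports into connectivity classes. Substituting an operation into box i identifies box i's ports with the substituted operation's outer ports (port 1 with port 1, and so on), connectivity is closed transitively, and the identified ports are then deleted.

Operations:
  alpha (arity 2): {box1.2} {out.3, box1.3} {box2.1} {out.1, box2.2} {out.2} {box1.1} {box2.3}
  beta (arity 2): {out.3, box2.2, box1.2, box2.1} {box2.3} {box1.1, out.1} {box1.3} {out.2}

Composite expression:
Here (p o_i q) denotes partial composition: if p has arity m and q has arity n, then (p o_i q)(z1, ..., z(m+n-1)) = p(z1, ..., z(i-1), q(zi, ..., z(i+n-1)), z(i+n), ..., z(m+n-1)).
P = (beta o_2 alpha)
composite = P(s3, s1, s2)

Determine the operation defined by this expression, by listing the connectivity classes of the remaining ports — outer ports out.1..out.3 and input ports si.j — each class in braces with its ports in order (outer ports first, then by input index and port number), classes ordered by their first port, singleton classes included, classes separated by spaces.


{out.1, s3.1} {out.2} {out.3, s2.2, s3.2} {s1.1} {s1.2} {s1.3} {s2.1} {s2.3} {s3.3}

Connectivity passes through glued beta-boundaries; trace each wire chain.
after alpha, the pattern on (s1, s2) reads {out.1, s2.2} {out.2} {out.3, s1.3} {s1.1} {s1.2} {s2.1} {s2.3} (out.j = its outer ports)
after beta, the pattern on (s3, s1, s2) reads {out.1, s3.1} {out.2} {out.3, s2.2, s3.2} {s1.1} {s1.2} {s1.3} {s2.1} {s2.3} {s3.3} (out.j = its outer ports)


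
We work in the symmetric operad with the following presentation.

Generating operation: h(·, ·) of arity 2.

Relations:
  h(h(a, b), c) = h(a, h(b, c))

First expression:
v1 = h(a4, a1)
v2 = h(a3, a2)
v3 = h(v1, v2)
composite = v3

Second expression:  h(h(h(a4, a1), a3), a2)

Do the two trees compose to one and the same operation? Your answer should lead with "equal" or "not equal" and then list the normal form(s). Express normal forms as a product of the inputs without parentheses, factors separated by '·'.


Normal form of the first expression: a4 · a1 · a3 · a2
Normal form of the second expression: a4 · a1 · a3 · a2
Same normal form: equal.

equal: each reduces to a4 · a1 · a3 · a2


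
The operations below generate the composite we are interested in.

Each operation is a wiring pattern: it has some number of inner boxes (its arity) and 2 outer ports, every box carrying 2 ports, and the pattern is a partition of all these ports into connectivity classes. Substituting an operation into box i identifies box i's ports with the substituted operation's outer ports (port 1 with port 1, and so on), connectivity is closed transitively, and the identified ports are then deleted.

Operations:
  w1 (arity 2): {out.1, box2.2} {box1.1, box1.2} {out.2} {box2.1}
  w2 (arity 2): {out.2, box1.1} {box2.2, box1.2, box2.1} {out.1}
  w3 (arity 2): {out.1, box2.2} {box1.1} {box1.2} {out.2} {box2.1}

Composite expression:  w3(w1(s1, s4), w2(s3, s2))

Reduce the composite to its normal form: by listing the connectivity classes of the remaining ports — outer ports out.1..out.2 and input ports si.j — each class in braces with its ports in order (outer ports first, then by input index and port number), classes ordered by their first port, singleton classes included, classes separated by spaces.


{out.1, s3.1} {out.2} {s1.1, s1.2} {s2.1, s2.2, s3.2} {s4.1} {s4.2}

Treat the ports identified at w3 as solder joints: merge, then drop.
stage w1: inputs (s1, s4), connectivity {out.1, s4.2} {out.2} {s1.1, s1.2} {s4.1}, out.j its boundary
stage w2: inputs (s3, s2), connectivity {out.1} {out.2, s3.1} {s2.1, s2.2, s3.2}, out.j its boundary
stage w3: inputs (s1, s4, s3, s2), connectivity {out.1, s3.1} {out.2} {s1.1, s1.2} {s2.1, s2.2, s3.2} {s4.1} {s4.2}, out.j its boundary


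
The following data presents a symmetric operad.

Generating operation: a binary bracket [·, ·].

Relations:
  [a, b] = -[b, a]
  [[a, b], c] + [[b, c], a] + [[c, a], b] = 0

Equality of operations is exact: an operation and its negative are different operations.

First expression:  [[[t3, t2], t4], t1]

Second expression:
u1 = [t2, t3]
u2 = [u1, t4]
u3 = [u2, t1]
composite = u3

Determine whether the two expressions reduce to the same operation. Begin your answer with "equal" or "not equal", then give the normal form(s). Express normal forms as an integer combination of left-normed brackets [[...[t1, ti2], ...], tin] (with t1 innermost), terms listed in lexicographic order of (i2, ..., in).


not equal: they reduce to [[[t1, t2], t3], t4] - [[[t1, t3], t2], t4] - [[[t1, t4], t2], t3] + [[[t1, t4], t3], t2] and -[[[t1, t2], t3], t4] + [[[t1, t3], t2], t4] + [[[t1, t4], t2], t3] - [[[t1, t4], t3], t2]

Reducing the first expression gives [[[t1, t2], t3], t4] - [[[t1, t3], t2], t4] - [[[t1, t4], t2], t3] + [[[t1, t4], t3], t2]
Reducing the second expression gives -[[[t1, t2], t3], t4] + [[[t1, t3], t2], t4] + [[[t1, t4], t2], t3] - [[[t1, t4], t3], t2]
The forms do not match — not equal.


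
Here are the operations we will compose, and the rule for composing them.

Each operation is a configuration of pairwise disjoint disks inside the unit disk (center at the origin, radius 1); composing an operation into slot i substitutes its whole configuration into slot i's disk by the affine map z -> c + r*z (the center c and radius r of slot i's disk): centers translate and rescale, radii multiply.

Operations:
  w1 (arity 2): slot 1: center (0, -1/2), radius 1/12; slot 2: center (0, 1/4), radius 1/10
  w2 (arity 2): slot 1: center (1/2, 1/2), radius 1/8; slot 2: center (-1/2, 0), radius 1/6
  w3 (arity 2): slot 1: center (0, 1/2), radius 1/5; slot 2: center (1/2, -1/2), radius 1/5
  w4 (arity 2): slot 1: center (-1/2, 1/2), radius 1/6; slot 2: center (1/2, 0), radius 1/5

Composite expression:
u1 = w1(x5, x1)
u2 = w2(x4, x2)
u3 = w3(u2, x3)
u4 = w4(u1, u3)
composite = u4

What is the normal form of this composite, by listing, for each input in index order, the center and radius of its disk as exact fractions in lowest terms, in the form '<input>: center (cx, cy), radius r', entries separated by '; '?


x1: center (-1/2, 13/24), radius 1/60; x2: center (12/25, 1/10), radius 1/150; x3: center (3/5, -1/10), radius 1/25; x4: center (13/25, 3/25), radius 1/200; x5: center (-1/2, 5/12), radius 1/72

Each x-disk chains the slot maps above it in w4; radii multiply.
x5 passes through 2 substitutions, ending at center (-1/2, 5/12), radius 1/72
x1 passes through 2 substitutions, ending at center (-1/2, 13/24), radius 1/60
x4 passes through 3 substitutions, ending at center (13/25, 3/25), radius 1/200
x2 passes through 3 substitutions, ending at center (12/25, 1/10), radius 1/150
x3 passes through 2 substitutions, ending at center (3/5, -1/10), radius 1/25


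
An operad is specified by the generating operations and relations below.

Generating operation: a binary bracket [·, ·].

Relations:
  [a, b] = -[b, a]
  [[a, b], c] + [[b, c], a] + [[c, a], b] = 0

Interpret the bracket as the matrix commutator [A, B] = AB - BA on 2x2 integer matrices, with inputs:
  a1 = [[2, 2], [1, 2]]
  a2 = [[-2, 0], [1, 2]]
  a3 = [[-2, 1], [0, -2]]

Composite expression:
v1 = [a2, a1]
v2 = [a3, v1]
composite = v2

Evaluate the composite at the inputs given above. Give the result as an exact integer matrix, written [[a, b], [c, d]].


[[4, 4], [0, -4]]

[a2, a1] = [[-2, -8], [4, 2]]
[a3, [a2, a1]] = [[4, 4], [0, -4]]


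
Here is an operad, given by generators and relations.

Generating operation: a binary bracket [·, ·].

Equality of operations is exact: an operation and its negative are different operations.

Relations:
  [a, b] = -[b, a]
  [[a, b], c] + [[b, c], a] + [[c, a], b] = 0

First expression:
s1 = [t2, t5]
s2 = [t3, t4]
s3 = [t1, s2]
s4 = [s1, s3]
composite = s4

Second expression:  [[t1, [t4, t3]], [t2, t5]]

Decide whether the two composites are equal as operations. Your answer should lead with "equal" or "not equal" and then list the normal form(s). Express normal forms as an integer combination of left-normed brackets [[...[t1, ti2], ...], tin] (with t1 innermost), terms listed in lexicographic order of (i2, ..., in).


equal — both sides give -[[[[t1, t3], t4], t2], t5] + [[[[t1, t3], t4], t5], t2] + [[[[t1, t4], t3], t2], t5] - [[[[t1, t4], t3], t5], t2]

Normal form of the first expression: -[[[[t1, t3], t4], t2], t5] + [[[[t1, t3], t4], t5], t2] + [[[[t1, t4], t3], t2], t5] - [[[[t1, t4], t3], t5], t2]
Normal form of the second expression: -[[[[t1, t3], t4], t2], t5] + [[[[t1, t3], t4], t5], t2] + [[[[t1, t4], t3], t2], t5] - [[[[t1, t4], t3], t5], t2]
One common form — equal.


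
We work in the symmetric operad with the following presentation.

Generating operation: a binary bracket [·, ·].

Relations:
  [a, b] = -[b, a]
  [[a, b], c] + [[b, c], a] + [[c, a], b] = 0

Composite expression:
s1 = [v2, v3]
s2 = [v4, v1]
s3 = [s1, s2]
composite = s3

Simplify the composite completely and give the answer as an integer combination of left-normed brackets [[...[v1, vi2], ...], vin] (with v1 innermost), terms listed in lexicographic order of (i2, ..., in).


[[[v1, v4], v2], v3] - [[[v1, v4], v3], v2]

A multilinear Lie element is pinned by v1-initial words (v1 innermost).
Composite bracket: [[v2, v3], [v4, v1]]
Each bracket splits as ab - ba, giving 8 signed words (2^3 = 8).
The v1-initial words carry the normal form:
  sign of v1v4v2v3 is +1, so it contributes +[[[v1, v4], v2], v3]
  sign of v1v4v3v2 is -1, so it contributes -[[[v1, v4], v3], v2]


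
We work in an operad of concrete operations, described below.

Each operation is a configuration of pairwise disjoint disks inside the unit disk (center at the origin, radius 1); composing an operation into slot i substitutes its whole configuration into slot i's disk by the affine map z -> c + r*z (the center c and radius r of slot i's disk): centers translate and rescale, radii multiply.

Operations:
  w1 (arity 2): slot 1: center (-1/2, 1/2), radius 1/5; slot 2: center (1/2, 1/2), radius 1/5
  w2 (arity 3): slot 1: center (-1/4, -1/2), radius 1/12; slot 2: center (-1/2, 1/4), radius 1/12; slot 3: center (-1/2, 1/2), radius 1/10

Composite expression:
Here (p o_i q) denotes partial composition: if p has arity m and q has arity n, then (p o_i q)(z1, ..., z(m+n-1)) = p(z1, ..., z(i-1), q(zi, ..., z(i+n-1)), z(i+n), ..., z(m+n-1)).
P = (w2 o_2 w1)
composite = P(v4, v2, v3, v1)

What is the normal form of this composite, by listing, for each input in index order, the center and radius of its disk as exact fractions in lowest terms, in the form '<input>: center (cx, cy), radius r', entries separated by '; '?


Each v-disk chains the slot maps above it in w2; radii multiply.
tracing v4 down its 1-map path: center (-1/4, -1/2), radius 1/12
tracing v2 down its 2-map path: center (-13/24, 7/24), radius 1/60
tracing v3 down its 2-map path: center (-11/24, 7/24), radius 1/60
tracing v1 down its 1-map path: center (-1/2, 1/2), radius 1/10

v1: center (-1/2, 1/2), radius 1/10; v2: center (-13/24, 7/24), radius 1/60; v3: center (-11/24, 7/24), radius 1/60; v4: center (-1/4, -1/2), radius 1/12


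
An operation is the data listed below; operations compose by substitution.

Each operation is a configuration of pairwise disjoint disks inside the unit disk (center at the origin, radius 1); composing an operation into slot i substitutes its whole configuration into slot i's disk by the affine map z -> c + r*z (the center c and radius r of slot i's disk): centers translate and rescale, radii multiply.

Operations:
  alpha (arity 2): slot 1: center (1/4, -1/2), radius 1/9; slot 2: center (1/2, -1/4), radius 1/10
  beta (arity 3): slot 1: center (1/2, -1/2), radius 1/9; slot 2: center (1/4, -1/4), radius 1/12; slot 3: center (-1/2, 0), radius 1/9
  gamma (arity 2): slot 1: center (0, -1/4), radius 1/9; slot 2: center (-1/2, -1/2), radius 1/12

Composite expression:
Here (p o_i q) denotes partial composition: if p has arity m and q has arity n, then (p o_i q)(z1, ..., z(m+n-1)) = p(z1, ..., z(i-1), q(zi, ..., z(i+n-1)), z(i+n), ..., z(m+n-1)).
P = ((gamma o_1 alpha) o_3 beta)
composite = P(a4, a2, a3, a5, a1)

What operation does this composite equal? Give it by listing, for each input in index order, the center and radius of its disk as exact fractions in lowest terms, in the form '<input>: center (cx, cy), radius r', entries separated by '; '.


Nesting under gamma composes maps z -> c + r*z down each a-path.
tracing a4 down its 2-map path: center (1/36, -11/36), radius 1/81
tracing a2 down its 2-map path: center (1/18, -5/18), radius 1/90
tracing a3 down its 2-map path: center (-11/24, -13/24), radius 1/108
tracing a5 down its 2-map path: center (-23/48, -25/48), radius 1/144
tracing a1 down its 2-map path: center (-13/24, -1/2), radius 1/108

a1: center (-13/24, -1/2), radius 1/108; a2: center (1/18, -5/18), radius 1/90; a3: center (-11/24, -13/24), radius 1/108; a4: center (1/36, -11/36), radius 1/81; a5: center (-23/48, -25/48), radius 1/144


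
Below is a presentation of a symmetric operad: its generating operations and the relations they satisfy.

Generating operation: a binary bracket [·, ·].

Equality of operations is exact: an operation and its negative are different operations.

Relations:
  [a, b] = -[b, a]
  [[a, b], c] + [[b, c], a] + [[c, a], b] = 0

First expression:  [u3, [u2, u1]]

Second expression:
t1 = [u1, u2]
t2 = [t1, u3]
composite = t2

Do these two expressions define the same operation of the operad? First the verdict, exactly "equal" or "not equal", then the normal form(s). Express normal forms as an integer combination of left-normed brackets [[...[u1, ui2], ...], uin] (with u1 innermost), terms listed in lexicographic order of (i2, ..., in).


equal — both sides give [[u1, u2], u3]


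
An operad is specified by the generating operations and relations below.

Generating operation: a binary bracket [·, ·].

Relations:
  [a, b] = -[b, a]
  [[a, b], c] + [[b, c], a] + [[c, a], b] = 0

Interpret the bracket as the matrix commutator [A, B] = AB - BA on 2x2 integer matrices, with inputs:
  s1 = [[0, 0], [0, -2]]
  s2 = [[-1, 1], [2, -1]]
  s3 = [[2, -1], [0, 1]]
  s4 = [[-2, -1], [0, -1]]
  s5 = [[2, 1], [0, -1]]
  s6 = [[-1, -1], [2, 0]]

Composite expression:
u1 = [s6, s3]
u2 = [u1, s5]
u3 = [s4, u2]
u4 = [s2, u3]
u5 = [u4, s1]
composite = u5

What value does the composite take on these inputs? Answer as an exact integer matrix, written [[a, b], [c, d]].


[[0, -24], [-48, 0]]

[s6, s3] = [[2, 2], [2, -2]]
[[s6, s3], s5] = [[-2, -2], [6, 2]]
[s4, [[s6, s3], s5]] = [[-6, -2], [6, 6]]
[s2, [s4, [[s6, s3], s5]]] = [[10, 12], [-24, -10]]
[[s2, [s4, [[s6, s3], s5]]], s1] = [[0, -24], [-48, 0]]


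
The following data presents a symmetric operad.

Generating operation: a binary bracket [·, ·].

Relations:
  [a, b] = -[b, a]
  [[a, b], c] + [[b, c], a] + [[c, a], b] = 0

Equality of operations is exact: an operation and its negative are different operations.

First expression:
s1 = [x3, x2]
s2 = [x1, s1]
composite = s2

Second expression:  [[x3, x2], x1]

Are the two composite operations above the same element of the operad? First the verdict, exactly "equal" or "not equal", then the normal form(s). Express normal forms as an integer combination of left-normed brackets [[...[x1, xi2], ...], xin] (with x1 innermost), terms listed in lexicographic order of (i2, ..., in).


not equal: they reduce to -[[x1, x2], x3] + [[x1, x3], x2] and [[x1, x2], x3] - [[x1, x3], x2]

In normal form, the first expression is -[[x1, x2], x3] + [[x1, x3], x2]
In normal form, the second expression is [[x1, x2], x3] - [[x1, x3], x2]
Distinct normal forms: not equal.


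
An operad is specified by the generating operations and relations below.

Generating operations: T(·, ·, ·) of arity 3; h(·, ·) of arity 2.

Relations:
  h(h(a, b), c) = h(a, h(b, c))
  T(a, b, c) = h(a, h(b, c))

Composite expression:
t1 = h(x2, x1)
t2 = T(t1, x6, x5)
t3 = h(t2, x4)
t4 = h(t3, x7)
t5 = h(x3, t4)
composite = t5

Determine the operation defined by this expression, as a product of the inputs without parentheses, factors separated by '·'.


The h-tree's shape is irrelevant; the x-reading-order decides.
h(x2, x1) unparenthesizes to x2 · x1
T(h(x2, x1), x6, x5) unparenthesizes to x2 · x1 · x6 · x5
h(T(h(x2, x1), x6, x5), x4) unparenthesizes to x2 · x1 · x6 · x5 · x4
h(h(T(h(x2, x1), x6, x5), x4), x7) unparenthesizes to x2 · x1 · x6 · x5 · x4 · x7
h(x3, h(h(T(h(x2, x1), x6, x5), x4), x7)) unparenthesizes to x3 · x2 · x1 · x6 · x5 · x4 · x7

x3 · x2 · x1 · x6 · x5 · x4 · x7


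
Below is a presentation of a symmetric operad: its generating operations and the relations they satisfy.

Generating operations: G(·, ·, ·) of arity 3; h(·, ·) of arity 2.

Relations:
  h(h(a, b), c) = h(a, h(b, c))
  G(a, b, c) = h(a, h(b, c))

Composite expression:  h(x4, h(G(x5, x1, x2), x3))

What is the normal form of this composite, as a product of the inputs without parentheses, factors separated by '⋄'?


x4 ⋄ x5 ⋄ x1 ⋄ x2 ⋄ x3

Under associativity of h, the answer is the x's in reading order.
G(x5, x1, x2) reduces to x5 ⋄ x1 ⋄ x2
h(G(x5, x1, x2), x3) reduces to x5 ⋄ x1 ⋄ x2 ⋄ x3
h(x4, h(G(x5, x1, x2), x3)) reduces to x4 ⋄ x5 ⋄ x1 ⋄ x2 ⋄ x3


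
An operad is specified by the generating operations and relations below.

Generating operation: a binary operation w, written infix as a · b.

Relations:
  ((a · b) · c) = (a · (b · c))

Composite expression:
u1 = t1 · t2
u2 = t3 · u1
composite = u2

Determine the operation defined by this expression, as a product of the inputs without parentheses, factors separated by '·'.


t3 · t1 · t2

Key point: w is associative — brackets drop, the t-order remains.
(t1 · t2) spells out as t1 · t2
(t3 · (t1 · t2)) spells out as t3 · t1 · t2


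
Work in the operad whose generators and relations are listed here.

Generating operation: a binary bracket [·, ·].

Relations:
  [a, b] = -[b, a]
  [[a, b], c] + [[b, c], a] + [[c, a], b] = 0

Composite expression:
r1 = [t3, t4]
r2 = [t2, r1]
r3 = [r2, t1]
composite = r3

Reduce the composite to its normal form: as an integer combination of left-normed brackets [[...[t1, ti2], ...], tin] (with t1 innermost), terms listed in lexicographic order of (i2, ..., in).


-[[[t1, t2], t3], t4] + [[[t1, t2], t4], t3] + [[[t1, t3], t4], t2] - [[[t1, t4], t3], t2]


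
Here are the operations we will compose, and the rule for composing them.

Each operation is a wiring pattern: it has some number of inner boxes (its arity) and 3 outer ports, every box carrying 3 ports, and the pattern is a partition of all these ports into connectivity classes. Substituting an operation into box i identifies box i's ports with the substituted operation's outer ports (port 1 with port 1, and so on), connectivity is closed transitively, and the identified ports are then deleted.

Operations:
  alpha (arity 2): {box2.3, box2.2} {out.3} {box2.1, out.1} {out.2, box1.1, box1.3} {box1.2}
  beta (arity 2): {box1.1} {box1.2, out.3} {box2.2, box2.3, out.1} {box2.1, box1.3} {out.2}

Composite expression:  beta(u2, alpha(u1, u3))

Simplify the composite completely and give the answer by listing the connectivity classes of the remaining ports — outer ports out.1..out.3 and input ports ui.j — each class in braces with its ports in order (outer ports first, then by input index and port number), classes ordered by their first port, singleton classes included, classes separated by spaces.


{out.1, u1.1, u1.3} {out.2} {out.3, u2.2} {u1.2} {u2.1} {u2.3, u3.1} {u3.2, u3.3}

Reachability decides: close wires over beta-identified ports.
composing alpha on (u1, u3), with out.j its own outer ports: {out.1, u3.1} {out.2, u1.1, u1.3} {out.3} {u1.2} {u3.2, u3.3}
composing beta on (u2, u1, u3), with out.j its own outer ports: {out.1, u1.1, u1.3} {out.2} {out.3, u2.2} {u1.2} {u2.1} {u2.3, u3.1} {u3.2, u3.3}


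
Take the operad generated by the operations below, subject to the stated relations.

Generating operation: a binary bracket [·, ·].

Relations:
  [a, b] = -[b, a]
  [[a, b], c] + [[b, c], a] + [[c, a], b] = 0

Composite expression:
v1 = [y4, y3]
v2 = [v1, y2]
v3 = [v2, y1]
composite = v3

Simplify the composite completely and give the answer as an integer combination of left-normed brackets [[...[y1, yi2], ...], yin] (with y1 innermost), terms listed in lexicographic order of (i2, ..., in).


-[[[y1, y2], y3], y4] + [[[y1, y2], y4], y3] + [[[y1, y3], y4], y2] - [[[y1, y4], y3], y2]

Antisymmetry and Jacobi reduce to y1-anchored left-normed brackets.
Composite bracket: [[[y4, y3], y2], y1]
Applying ab - ba throughout gives 8 signed words (2^3 = 8).
Coefficients come from the y1-initial words:
  from y1y2y3y4, sign -1: term -[[[y1, y2], y3], y4]
  from y1y2y4y3, sign +1: term +[[[y1, y2], y4], y3]
  from y1y3y4y2, sign +1: term +[[[y1, y3], y4], y2]
  from y1y4y3y2, sign -1: term -[[[y1, y4], y3], y2]
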